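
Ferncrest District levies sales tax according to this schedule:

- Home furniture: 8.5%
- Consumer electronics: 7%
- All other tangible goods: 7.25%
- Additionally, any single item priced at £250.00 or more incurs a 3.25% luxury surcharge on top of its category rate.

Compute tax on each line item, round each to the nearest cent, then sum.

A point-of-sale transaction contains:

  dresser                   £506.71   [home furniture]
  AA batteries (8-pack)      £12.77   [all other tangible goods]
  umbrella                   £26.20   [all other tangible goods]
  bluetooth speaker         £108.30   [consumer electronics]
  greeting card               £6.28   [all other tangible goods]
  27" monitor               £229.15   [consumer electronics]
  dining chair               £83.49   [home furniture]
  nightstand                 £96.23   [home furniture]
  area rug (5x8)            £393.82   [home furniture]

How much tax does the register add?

Dresser £506.71: home furniture → 8.5% + 3.25% surcharge = 11.75% → £59.54
AA batteries (8-pack) £12.77: all other tangible goods → 7.25% → £0.93
Umbrella £26.20: all other tangible goods → 7.25% → £1.90
Bluetooth speaker £108.30: consumer electronics → 7% → £7.58
Greeting card £6.28: all other tangible goods → 7.25% → £0.46
27" monitor £229.15: consumer electronics → 7% → £16.04
Dining chair £83.49: home furniture → 8.5% → £7.10
Nightstand £96.23: home furniture → 8.5% → £8.18
Area rug (5x8) £393.82: home furniture → 8.5% + 3.25% surcharge = 11.75% → £46.27
Total tax = £59.54 + £0.93 + £1.90 + £7.58 + £0.46 + £16.04 + £7.10 + £8.18 + £46.27 = £148.00

£148.00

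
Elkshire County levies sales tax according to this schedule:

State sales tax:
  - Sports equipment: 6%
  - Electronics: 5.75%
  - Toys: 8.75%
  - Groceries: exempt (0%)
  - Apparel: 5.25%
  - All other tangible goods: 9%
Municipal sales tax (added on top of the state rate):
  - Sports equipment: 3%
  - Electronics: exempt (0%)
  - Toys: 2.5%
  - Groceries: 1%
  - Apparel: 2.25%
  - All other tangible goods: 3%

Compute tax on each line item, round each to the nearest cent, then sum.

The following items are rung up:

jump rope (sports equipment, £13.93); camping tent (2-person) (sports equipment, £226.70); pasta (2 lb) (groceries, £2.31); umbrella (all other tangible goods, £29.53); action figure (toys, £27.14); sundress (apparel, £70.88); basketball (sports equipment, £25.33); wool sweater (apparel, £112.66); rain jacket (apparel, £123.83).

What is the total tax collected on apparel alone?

£23.06

Sundress £70.88: apparel → 5.25% + 2.25% municipal = 7.5% → £5.32
Wool sweater £112.66: apparel → 5.25% + 2.25% municipal = 7.5% → £8.45
Rain jacket £123.83: apparel → 5.25% + 2.25% municipal = 7.5% → £9.29
Tax on apparel = £5.32 + £8.45 + £9.29 = £23.06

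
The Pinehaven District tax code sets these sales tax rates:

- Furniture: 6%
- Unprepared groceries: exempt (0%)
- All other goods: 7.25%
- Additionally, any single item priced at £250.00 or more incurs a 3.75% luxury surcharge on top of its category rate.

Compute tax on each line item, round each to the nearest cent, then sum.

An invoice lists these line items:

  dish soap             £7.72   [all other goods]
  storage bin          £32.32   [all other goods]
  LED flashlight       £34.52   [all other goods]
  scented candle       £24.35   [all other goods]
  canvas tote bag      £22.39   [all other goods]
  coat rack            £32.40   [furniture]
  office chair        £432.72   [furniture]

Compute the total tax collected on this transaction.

Dish soap £7.72: all other goods → 7.25% → £0.56
Storage bin £32.32: all other goods → 7.25% → £2.34
LED flashlight £34.52: all other goods → 7.25% → £2.50
Scented candle £24.35: all other goods → 7.25% → £1.77
Canvas tote bag £22.39: all other goods → 7.25% → £1.62
Coat rack £32.40: furniture → 6% → £1.94
Office chair £432.72: furniture → 6% + 3.75% surcharge = 9.75% → £42.19
Total tax = £0.56 + £2.34 + £2.50 + £1.77 + £1.62 + £1.94 + £42.19 = £52.92

£52.92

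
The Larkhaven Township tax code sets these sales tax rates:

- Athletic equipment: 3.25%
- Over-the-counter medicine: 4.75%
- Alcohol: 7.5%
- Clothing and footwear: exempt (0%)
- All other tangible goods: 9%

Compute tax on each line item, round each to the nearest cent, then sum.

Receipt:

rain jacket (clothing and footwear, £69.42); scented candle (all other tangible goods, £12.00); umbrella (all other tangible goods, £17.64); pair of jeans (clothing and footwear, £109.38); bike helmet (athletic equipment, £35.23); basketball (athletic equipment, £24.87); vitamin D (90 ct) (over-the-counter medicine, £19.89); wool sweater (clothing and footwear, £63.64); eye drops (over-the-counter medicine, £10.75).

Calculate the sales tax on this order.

Rain jacket £69.42: clothing and footwear → 0% → £0.00
Scented candle £12.00: all other tangible goods → 9% → £1.08
Umbrella £17.64: all other tangible goods → 9% → £1.59
Pair of jeans £109.38: clothing and footwear → 0% → £0.00
Bike helmet £35.23: athletic equipment → 3.25% → £1.14
Basketball £24.87: athletic equipment → 3.25% → £0.81
Vitamin D (90 ct) £19.89: over-the-counter medicine → 4.75% → £0.94
Wool sweater £63.64: clothing and footwear → 0% → £0.00
Eye drops £10.75: over-the-counter medicine → 4.75% → £0.51
Total tax = £1.08 + £1.59 + £1.14 + £0.81 + £0.94 + £0.51 = £6.07

£6.07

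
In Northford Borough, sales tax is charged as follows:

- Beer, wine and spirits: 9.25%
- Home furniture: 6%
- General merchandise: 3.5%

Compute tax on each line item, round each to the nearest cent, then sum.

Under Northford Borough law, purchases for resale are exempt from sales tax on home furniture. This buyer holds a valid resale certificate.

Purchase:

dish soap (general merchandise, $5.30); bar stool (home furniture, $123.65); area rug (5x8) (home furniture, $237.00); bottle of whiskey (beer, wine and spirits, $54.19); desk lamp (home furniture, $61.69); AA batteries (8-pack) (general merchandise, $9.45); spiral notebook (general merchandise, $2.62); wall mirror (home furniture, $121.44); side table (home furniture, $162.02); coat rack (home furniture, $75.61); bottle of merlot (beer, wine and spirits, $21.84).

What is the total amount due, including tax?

Dish soap $5.30: general merchandise → 3.5% → $0.19
Bar stool $123.65: home furniture, buyer-exempt → 0% → $0.00
Area rug (5x8) $237.00: home furniture, buyer-exempt → 0% → $0.00
Bottle of whiskey $54.19: beer, wine and spirits → 9.25% → $5.01
Desk lamp $61.69: home furniture, buyer-exempt → 0% → $0.00
AA batteries (8-pack) $9.45: general merchandise → 3.5% → $0.33
Spiral notebook $2.62: general merchandise → 3.5% → $0.09
Wall mirror $121.44: home furniture, buyer-exempt → 0% → $0.00
Side table $162.02: home furniture, buyer-exempt → 0% → $0.00
Coat rack $75.61: home furniture, buyer-exempt → 0% → $0.00
Bottle of merlot $21.84: beer, wine and spirits → 9.25% → $2.02
Subtotal = $874.81; tax = $7.64; total due = $882.45

$882.45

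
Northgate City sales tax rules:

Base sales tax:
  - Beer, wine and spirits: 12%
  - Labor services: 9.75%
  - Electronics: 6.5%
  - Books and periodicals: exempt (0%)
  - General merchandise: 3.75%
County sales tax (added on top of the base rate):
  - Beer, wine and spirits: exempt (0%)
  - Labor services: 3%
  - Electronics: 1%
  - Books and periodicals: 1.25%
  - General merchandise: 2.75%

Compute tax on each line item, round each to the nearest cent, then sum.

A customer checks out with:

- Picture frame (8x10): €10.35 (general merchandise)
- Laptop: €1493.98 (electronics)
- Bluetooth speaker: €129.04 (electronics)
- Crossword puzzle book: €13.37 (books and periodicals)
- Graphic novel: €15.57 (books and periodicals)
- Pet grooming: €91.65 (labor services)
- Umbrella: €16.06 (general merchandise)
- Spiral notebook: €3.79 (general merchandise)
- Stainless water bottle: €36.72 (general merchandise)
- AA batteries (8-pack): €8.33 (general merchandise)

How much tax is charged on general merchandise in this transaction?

Picture frame (8x10) €10.35: general merchandise → 3.75% + 2.75% county = 6.5% → €0.67
Umbrella €16.06: general merchandise → 3.75% + 2.75% county = 6.5% → €1.04
Spiral notebook €3.79: general merchandise → 3.75% + 2.75% county = 6.5% → €0.25
Stainless water bottle €36.72: general merchandise → 3.75% + 2.75% county = 6.5% → €2.39
AA batteries (8-pack) €8.33: general merchandise → 3.75% + 2.75% county = 6.5% → €0.54
Tax on general merchandise = €0.67 + €1.04 + €0.25 + €2.39 + €0.54 = €4.89

€4.89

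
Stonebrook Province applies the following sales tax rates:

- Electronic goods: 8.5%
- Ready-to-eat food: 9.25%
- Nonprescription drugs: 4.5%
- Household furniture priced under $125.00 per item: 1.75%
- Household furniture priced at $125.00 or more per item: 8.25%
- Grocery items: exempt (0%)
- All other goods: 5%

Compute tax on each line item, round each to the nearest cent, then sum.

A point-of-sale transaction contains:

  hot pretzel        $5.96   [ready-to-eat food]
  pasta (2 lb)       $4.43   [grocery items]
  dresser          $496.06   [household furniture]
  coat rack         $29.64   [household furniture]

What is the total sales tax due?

$41.99

Hot pretzel $5.96: ready-to-eat food → 9.25% → $0.55
Pasta (2 lb) $4.43: grocery items → 0% → $0.00
Dresser $496.06: household furniture, $125.00 or more → 8.25% → $40.92
Coat rack $29.64: household furniture, under $125.00 → 1.75% → $0.52
Total tax = $0.55 + $40.92 + $0.52 = $41.99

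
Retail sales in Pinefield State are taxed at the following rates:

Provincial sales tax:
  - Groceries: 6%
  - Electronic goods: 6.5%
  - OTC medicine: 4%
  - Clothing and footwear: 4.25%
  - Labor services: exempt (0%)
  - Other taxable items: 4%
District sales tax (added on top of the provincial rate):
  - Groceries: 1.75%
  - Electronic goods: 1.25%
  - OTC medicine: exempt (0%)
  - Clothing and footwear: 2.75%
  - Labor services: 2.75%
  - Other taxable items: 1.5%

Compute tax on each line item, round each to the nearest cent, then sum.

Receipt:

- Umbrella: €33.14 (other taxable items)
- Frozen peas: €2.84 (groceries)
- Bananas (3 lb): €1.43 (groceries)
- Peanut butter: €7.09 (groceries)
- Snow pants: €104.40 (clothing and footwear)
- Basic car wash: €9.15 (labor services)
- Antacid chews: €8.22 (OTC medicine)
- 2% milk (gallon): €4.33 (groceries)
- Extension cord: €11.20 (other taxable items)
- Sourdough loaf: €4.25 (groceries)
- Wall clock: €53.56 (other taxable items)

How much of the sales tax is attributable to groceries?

Frozen peas €2.84: groceries → 6% + 1.75% district = 7.75% → €0.22
Bananas (3 lb) €1.43: groceries → 6% + 1.75% district = 7.75% → €0.11
Peanut butter €7.09: groceries → 6% + 1.75% district = 7.75% → €0.55
2% milk (gallon) €4.33: groceries → 6% + 1.75% district = 7.75% → €0.34
Sourdough loaf €4.25: groceries → 6% + 1.75% district = 7.75% → €0.33
Tax on groceries = €0.22 + €0.11 + €0.55 + €0.34 + €0.33 = €1.55

€1.55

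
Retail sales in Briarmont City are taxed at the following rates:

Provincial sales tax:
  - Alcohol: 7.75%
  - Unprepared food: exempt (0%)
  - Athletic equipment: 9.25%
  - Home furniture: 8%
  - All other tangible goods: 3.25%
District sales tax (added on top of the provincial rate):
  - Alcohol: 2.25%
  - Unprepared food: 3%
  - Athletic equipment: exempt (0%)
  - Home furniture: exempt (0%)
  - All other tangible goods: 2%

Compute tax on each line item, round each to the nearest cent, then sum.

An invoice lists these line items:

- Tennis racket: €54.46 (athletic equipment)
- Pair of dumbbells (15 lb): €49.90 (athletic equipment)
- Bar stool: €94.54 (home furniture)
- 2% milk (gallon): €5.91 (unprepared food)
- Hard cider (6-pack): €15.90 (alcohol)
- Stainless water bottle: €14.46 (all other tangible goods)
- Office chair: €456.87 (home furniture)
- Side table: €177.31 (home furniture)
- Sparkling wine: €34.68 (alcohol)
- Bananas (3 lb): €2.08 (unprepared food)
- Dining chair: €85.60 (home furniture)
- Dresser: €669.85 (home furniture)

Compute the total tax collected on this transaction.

€134.45

Tennis racket €54.46: athletic equipment → 9.25% + 0% district = 9.25% → €5.04
Pair of dumbbells (15 lb) €49.90: athletic equipment → 9.25% + 0% district = 9.25% → €4.62
Bar stool €94.54: home furniture → 8% + 0% district = 8% → €7.56
2% milk (gallon) €5.91: unprepared food → 0% + 3% district = 3% → €0.18
Hard cider (6-pack) €15.90: alcohol → 7.75% + 2.25% district = 10% → €1.59
Stainless water bottle €14.46: all other tangible goods → 3.25% + 2% district = 5.25% → €0.76
Office chair €456.87: home furniture → 8% + 0% district = 8% → €36.55
Side table €177.31: home furniture → 8% + 0% district = 8% → €14.18
Sparkling wine €34.68: alcohol → 7.75% + 2.25% district = 10% → €3.47
Bananas (3 lb) €2.08: unprepared food → 0% + 3% district = 3% → €0.06
Dining chair €85.60: home furniture → 8% + 0% district = 8% → €6.85
Dresser €669.85: home furniture → 8% + 0% district = 8% → €53.59
Total tax = €5.04 + €4.62 + €7.56 + €0.18 + €1.59 + €0.76 + €36.55 + €14.18 + €3.47 + €0.06 + €6.85 + €53.59 = €134.45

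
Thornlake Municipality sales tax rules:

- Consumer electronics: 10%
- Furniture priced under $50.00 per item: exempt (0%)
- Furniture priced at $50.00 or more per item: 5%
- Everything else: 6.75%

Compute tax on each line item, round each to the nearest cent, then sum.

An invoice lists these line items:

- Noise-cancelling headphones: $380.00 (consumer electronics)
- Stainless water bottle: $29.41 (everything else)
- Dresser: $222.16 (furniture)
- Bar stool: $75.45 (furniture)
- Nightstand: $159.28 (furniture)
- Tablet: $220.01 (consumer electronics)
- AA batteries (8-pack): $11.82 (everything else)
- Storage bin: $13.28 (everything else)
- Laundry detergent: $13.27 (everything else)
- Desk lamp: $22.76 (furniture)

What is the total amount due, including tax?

Noise-cancelling headphones $380.00: consumer electronics → 10% → $38.00
Stainless water bottle $29.41: everything else → 6.75% → $1.99
Dresser $222.16: furniture, $50.00 or more → 5% → $11.11
Bar stool $75.45: furniture, $50.00 or more → 5% → $3.77
Nightstand $159.28: furniture, $50.00 or more → 5% → $7.96
Tablet $220.01: consumer electronics → 10% → $22.00
AA batteries (8-pack) $11.82: everything else → 6.75% → $0.80
Storage bin $13.28: everything else → 6.75% → $0.90
Laundry detergent $13.27: everything else → 6.75% → $0.90
Desk lamp $22.76: furniture, under $50.00 → 0% → $0.00
Subtotal = $1147.44; tax = $87.43; total due = $1234.87

$1234.87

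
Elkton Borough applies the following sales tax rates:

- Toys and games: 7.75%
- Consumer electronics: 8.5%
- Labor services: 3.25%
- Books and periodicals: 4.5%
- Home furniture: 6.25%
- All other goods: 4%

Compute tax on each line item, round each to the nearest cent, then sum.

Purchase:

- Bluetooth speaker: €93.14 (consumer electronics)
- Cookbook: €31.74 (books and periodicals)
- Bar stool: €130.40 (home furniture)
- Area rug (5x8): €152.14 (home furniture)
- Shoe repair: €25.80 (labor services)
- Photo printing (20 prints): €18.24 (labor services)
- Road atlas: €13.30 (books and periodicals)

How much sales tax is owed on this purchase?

Bluetooth speaker €93.14: consumer electronics → 8.5% → €7.92
Cookbook €31.74: books and periodicals → 4.5% → €1.43
Bar stool €130.40: home furniture → 6.25% → €8.15
Area rug (5x8) €152.14: home furniture → 6.25% → €9.51
Shoe repair €25.80: labor services → 3.25% → €0.84
Photo printing (20 prints) €18.24: labor services → 3.25% → €0.59
Road atlas €13.30: books and periodicals → 4.5% → €0.60
Total tax = €7.92 + €1.43 + €8.15 + €9.51 + €0.84 + €0.59 + €0.60 = €29.04

€29.04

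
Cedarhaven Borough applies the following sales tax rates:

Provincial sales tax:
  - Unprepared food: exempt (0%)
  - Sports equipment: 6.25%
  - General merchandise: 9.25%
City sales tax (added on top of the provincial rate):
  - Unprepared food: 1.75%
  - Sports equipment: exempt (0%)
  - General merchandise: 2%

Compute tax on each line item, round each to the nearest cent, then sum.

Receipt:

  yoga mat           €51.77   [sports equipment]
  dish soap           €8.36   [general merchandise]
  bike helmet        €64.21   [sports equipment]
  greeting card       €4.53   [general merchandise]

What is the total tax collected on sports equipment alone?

Yoga mat €51.77: sports equipment → 6.25% + 0% city = 6.25% → €3.24
Bike helmet €64.21: sports equipment → 6.25% + 0% city = 6.25% → €4.01
Tax on sports equipment = €3.24 + €4.01 = €7.25

€7.25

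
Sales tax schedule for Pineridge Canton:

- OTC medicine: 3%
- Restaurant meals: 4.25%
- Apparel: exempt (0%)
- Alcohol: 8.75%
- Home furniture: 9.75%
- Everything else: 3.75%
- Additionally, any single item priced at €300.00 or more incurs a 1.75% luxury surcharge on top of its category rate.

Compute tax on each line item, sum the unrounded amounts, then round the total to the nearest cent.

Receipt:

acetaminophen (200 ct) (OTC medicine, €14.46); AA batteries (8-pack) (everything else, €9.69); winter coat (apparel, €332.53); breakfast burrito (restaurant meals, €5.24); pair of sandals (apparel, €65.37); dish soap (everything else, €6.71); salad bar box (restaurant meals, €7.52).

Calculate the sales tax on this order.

€7.41

Acetaminophen (200 ct) €14.46: OTC medicine → 3% → €0.4338
AA batteries (8-pack) €9.69: everything else → 3.75% → €0.363375
Winter coat €332.53: apparel → 0% + 1.75% surcharge = 1.75% → €5.819275
Breakfast burrito €5.24: restaurant meals → 4.25% → €0.2227
Pair of sandals €65.37: apparel → 0% → €0.00
Dish soap €6.71: everything else → 3.75% → €0.251625
Salad bar box €7.52: restaurant meals → 4.25% → €0.3196
Unrounded tax sum = €7.410375 → €7.41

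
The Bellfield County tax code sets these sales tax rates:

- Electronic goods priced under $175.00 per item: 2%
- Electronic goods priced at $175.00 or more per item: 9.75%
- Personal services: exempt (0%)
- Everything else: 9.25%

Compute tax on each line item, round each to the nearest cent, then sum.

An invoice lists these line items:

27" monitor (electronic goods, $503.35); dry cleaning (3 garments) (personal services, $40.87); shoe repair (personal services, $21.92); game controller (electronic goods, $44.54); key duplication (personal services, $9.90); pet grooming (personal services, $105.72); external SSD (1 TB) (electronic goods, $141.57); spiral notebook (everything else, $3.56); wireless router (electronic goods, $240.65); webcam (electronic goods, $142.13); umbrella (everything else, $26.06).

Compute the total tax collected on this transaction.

27" monitor $503.35: electronic goods, $175.00 or more → 9.75% → $49.08
Dry cleaning (3 garments) $40.87: personal services → 0% → $0.00
Shoe repair $21.92: personal services → 0% → $0.00
Game controller $44.54: electronic goods, under $175.00 → 2% → $0.89
Key duplication $9.90: personal services → 0% → $0.00
Pet grooming $105.72: personal services → 0% → $0.00
External SSD (1 TB) $141.57: electronic goods, under $175.00 → 2% → $2.83
Spiral notebook $3.56: everything else → 9.25% → $0.33
Wireless router $240.65: electronic goods, $175.00 or more → 9.75% → $23.46
Webcam $142.13: electronic goods, under $175.00 → 2% → $2.84
Umbrella $26.06: everything else → 9.25% → $2.41
Total tax = $49.08 + $0.89 + $2.83 + $0.33 + $23.46 + $2.84 + $2.41 = $81.84

$81.84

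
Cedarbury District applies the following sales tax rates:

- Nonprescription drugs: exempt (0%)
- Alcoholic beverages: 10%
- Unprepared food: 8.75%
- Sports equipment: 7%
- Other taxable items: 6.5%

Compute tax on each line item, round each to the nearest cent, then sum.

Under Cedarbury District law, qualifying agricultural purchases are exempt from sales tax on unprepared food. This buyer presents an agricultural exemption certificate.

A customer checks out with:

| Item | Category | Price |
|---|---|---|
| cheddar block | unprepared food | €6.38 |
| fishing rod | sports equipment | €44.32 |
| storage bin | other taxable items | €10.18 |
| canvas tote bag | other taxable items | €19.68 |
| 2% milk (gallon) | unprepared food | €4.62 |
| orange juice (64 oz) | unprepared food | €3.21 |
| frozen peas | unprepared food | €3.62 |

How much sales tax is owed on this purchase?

€5.04

Cheddar block €6.38: unprepared food, buyer-exempt → 0% → €0.00
Fishing rod €44.32: sports equipment → 7% → €3.10
Storage bin €10.18: other taxable items → 6.5% → €0.66
Canvas tote bag €19.68: other taxable items → 6.5% → €1.28
2% milk (gallon) €4.62: unprepared food, buyer-exempt → 0% → €0.00
Orange juice (64 oz) €3.21: unprepared food, buyer-exempt → 0% → €0.00
Frozen peas €3.62: unprepared food, buyer-exempt → 0% → €0.00
Total tax = €3.10 + €0.66 + €1.28 = €5.04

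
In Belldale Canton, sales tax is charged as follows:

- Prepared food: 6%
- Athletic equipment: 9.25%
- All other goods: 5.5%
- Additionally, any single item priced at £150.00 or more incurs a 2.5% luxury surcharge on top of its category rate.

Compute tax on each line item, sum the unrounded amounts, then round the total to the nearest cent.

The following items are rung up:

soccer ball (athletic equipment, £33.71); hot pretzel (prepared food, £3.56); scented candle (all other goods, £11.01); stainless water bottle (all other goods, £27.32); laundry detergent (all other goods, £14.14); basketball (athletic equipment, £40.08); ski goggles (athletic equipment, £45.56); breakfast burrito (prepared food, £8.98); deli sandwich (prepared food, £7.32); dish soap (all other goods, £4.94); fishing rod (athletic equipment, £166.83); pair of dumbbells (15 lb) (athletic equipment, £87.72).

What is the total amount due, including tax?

£494.28

Soccer ball £33.71: athletic equipment → 9.25% → £3.118175
Hot pretzel £3.56: prepared food → 6% → £0.2136
Scented candle £11.01: all other goods → 5.5% → £0.60555
Stainless water bottle £27.32: all other goods → 5.5% → £1.5026
Laundry detergent £14.14: all other goods → 5.5% → £0.7777
Basketball £40.08: athletic equipment → 9.25% → £3.7074
Ski goggles £45.56: athletic equipment → 9.25% → £4.2143
Breakfast burrito £8.98: prepared food → 6% → £0.5388
Deli sandwich £7.32: prepared food → 6% → £0.4392
Dish soap £4.94: all other goods → 5.5% → £0.2717
Fishing rod £166.83: athletic equipment → 9.25% + 2.5% surcharge = 11.75% → £19.602525
Pair of dumbbells (15 lb) £87.72: athletic equipment → 9.25% → £8.1141
Subtotal = £451.17; unrounded tax = £43.10565 → £43.11; total due = £494.28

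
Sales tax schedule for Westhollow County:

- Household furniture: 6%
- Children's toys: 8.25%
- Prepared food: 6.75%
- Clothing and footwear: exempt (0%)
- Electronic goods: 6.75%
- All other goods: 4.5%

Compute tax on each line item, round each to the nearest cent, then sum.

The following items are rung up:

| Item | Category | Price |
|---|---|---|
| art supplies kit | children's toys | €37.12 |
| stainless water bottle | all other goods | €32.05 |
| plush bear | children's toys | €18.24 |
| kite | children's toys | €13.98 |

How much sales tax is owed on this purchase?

€7.15

Art supplies kit €37.12: children's toys → 8.25% → €3.06
Stainless water bottle €32.05: all other goods → 4.5% → €1.44
Plush bear €18.24: children's toys → 8.25% → €1.50
Kite €13.98: children's toys → 8.25% → €1.15
Total tax = €3.06 + €1.44 + €1.50 + €1.15 = €7.15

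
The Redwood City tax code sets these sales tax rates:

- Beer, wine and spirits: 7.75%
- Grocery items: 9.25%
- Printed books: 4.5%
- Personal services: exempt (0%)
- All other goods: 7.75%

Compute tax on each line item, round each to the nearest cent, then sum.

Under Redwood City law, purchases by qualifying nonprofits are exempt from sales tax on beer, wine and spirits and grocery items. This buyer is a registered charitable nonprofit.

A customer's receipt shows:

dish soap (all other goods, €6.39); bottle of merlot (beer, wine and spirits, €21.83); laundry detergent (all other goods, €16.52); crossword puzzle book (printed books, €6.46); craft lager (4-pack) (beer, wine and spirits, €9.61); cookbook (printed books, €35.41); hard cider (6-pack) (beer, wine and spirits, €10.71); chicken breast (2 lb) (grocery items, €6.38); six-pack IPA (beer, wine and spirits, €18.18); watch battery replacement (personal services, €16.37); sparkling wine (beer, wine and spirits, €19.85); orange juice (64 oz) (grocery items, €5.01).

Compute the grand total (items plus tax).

€176.38

Dish soap €6.39: all other goods → 7.75% → €0.50
Bottle of merlot €21.83: beer, wine and spirits, buyer-exempt → 0% → €0.00
Laundry detergent €16.52: all other goods → 7.75% → €1.28
Crossword puzzle book €6.46: printed books → 4.5% → €0.29
Craft lager (4-pack) €9.61: beer, wine and spirits, buyer-exempt → 0% → €0.00
Cookbook €35.41: printed books → 4.5% → €1.59
Hard cider (6-pack) €10.71: beer, wine and spirits, buyer-exempt → 0% → €0.00
Chicken breast (2 lb) €6.38: grocery items, buyer-exempt → 0% → €0.00
Six-pack IPA €18.18: beer, wine and spirits, buyer-exempt → 0% → €0.00
Watch battery replacement €16.37: personal services → 0% → €0.00
Sparkling wine €19.85: beer, wine and spirits, buyer-exempt → 0% → €0.00
Orange juice (64 oz) €5.01: grocery items, buyer-exempt → 0% → €0.00
Subtotal = €172.72; tax = €3.66; total due = €176.38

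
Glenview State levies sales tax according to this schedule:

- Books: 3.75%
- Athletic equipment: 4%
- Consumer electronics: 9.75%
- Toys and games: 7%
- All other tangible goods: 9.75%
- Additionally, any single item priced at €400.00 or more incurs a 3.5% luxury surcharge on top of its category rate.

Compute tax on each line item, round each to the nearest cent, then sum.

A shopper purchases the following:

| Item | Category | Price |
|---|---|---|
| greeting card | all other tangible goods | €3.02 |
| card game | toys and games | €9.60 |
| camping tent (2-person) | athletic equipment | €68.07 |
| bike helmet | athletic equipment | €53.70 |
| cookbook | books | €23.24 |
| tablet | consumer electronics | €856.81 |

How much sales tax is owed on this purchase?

€120.23

Greeting card €3.02: all other tangible goods → 9.75% → €0.29
Card game €9.60: toys and games → 7% → €0.67
Camping tent (2-person) €68.07: athletic equipment → 4% → €2.72
Bike helmet €53.70: athletic equipment → 4% → €2.15
Cookbook €23.24: books → 3.75% → €0.87
Tablet €856.81: consumer electronics → 9.75% + 3.5% surcharge = 13.25% → €113.53
Total tax = €0.29 + €0.67 + €2.72 + €2.15 + €0.87 + €113.53 = €120.23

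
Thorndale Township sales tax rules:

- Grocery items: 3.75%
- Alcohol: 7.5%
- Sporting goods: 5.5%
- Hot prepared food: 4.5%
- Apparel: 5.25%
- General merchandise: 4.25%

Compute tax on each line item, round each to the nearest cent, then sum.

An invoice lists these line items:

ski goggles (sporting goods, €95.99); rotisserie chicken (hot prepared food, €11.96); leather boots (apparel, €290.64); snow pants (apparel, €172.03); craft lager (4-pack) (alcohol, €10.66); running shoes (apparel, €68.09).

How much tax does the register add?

€34.48

Ski goggles €95.99: sporting goods → 5.5% → €5.28
Rotisserie chicken €11.96: hot prepared food → 4.5% → €0.54
Leather boots €290.64: apparel → 5.25% → €15.26
Snow pants €172.03: apparel → 5.25% → €9.03
Craft lager (4-pack) €10.66: alcohol → 7.5% → €0.80
Running shoes €68.09: apparel → 5.25% → €3.57
Total tax = €5.28 + €0.54 + €15.26 + €9.03 + €0.80 + €3.57 = €34.48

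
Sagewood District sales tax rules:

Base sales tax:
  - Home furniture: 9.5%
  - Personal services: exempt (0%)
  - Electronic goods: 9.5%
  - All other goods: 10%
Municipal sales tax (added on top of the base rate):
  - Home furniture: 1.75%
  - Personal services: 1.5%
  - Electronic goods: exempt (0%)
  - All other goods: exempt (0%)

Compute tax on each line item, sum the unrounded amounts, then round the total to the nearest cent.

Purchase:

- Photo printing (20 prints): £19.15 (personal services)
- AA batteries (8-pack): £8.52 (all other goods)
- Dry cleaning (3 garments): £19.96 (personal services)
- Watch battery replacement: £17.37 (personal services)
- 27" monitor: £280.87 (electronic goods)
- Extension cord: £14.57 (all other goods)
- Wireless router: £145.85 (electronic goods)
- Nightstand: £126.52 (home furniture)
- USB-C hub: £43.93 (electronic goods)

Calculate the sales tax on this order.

£62.10

Photo printing (20 prints) £19.15: personal services → 0% + 1.5% municipal = 1.5% → £0.28725
AA batteries (8-pack) £8.52: all other goods → 10% + 0% municipal = 10% → £0.852
Dry cleaning (3 garments) £19.96: personal services → 0% + 1.5% municipal = 1.5% → £0.2994
Watch battery replacement £17.37: personal services → 0% + 1.5% municipal = 1.5% → £0.26055
27" monitor £280.87: electronic goods → 9.5% + 0% municipal = 9.5% → £26.68265
Extension cord £14.57: all other goods → 10% + 0% municipal = 10% → £1.457
Wireless router £145.85: electronic goods → 9.5% + 0% municipal = 9.5% → £13.85575
Nightstand £126.52: home furniture → 9.5% + 1.75% municipal = 11.25% → £14.2335
USB-C hub £43.93: electronic goods → 9.5% + 0% municipal = 9.5% → £4.17335
Unrounded tax sum = £62.10145 → £62.10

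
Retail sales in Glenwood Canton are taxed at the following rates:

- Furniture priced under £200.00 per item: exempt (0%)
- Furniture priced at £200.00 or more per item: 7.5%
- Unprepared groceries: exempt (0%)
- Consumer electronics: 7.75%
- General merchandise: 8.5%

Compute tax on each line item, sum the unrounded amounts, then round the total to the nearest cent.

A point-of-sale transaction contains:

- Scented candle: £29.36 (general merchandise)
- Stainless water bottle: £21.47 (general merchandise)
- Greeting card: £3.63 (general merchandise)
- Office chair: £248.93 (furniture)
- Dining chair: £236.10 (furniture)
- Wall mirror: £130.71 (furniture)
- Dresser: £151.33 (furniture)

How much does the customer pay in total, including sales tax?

Scented candle £29.36: general merchandise → 8.5% → £2.4956
Stainless water bottle £21.47: general merchandise → 8.5% → £1.82495
Greeting card £3.63: general merchandise → 8.5% → £0.30855
Office chair £248.93: furniture, £200.00 or more → 7.5% → £18.66975
Dining chair £236.10: furniture, £200.00 or more → 7.5% → £17.7075
Wall mirror £130.71: furniture, under £200.00 → 0% → £0.00
Dresser £151.33: furniture, under £200.00 → 0% → £0.00
Subtotal = £821.53; unrounded tax = £41.00635 → £41.01; total due = £862.54

£862.54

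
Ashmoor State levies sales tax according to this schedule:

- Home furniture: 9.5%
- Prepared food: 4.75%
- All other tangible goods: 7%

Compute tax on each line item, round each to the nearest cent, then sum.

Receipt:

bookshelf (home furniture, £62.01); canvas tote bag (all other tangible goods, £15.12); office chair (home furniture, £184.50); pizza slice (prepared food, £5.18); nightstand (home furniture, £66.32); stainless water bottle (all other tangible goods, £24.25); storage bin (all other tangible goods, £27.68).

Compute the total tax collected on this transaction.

Bookshelf £62.01: home furniture → 9.5% → £5.89
Canvas tote bag £15.12: all other tangible goods → 7% → £1.06
Office chair £184.50: home furniture → 9.5% → £17.53
Pizza slice £5.18: prepared food → 4.75% → £0.25
Nightstand £66.32: home furniture → 9.5% → £6.30
Stainless water bottle £24.25: all other tangible goods → 7% → £1.70
Storage bin £27.68: all other tangible goods → 7% → £1.94
Total tax = £5.89 + £1.06 + £17.53 + £0.25 + £6.30 + £1.70 + £1.94 = £34.67

£34.67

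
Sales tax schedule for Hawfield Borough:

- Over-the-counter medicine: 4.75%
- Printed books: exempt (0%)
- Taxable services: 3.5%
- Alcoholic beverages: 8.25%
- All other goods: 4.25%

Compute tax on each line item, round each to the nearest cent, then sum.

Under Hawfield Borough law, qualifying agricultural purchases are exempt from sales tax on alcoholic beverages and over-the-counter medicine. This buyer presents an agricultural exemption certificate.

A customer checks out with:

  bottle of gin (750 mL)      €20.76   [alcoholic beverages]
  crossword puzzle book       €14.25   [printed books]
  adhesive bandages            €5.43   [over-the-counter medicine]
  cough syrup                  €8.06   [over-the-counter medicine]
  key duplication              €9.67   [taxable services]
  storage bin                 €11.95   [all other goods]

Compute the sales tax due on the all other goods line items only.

€0.51

Storage bin €11.95: all other goods → 4.25% → €0.51
Tax on all other goods = €0.51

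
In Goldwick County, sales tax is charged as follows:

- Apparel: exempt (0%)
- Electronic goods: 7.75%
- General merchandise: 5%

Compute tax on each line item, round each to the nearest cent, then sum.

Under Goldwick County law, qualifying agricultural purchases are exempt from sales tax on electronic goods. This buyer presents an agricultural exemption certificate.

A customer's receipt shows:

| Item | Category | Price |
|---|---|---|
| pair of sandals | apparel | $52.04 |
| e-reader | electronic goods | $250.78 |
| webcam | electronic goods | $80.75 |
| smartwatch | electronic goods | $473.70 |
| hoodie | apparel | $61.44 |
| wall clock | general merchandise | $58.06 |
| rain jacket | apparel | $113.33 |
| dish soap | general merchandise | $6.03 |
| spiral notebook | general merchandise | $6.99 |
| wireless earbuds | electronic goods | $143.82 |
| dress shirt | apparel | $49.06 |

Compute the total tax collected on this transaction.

$3.55

Pair of sandals $52.04: apparel → 0% → $0.00
E-reader $250.78: electronic goods, buyer-exempt → 0% → $0.00
Webcam $80.75: electronic goods, buyer-exempt → 0% → $0.00
Smartwatch $473.70: electronic goods, buyer-exempt → 0% → $0.00
Hoodie $61.44: apparel → 0% → $0.00
Wall clock $58.06: general merchandise → 5% → $2.90
Rain jacket $113.33: apparel → 0% → $0.00
Dish soap $6.03: general merchandise → 5% → $0.30
Spiral notebook $6.99: general merchandise → 5% → $0.35
Wireless earbuds $143.82: electronic goods, buyer-exempt → 0% → $0.00
Dress shirt $49.06: apparel → 0% → $0.00
Total tax = $2.90 + $0.30 + $0.35 = $3.55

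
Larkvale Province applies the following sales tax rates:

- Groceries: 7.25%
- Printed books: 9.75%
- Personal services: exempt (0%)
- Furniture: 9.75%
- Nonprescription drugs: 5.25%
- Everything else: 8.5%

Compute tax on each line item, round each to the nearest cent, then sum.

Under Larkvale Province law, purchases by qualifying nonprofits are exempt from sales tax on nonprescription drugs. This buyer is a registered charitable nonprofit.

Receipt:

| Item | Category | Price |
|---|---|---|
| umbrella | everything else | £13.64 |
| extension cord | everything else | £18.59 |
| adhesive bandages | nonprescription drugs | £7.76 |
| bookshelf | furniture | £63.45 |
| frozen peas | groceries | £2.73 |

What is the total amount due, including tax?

Umbrella £13.64: everything else → 8.5% → £1.16
Extension cord £18.59: everything else → 8.5% → £1.58
Adhesive bandages £7.76: nonprescription drugs, buyer-exempt → 0% → £0.00
Bookshelf £63.45: furniture → 9.75% → £6.19
Frozen peas £2.73: groceries → 7.25% → £0.20
Subtotal = £106.17; tax = £9.13; total due = £115.30

£115.30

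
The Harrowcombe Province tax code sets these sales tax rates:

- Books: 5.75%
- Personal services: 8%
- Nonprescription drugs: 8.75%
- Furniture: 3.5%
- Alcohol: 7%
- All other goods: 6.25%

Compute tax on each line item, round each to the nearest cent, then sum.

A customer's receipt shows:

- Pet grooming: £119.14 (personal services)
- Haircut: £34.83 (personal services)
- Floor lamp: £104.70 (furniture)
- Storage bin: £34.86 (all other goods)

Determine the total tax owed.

£18.16

Pet grooming £119.14: personal services → 8% → £9.53
Haircut £34.83: personal services → 8% → £2.79
Floor lamp £104.70: furniture → 3.5% → £3.66
Storage bin £34.86: all other goods → 6.25% → £2.18
Total tax = £9.53 + £2.79 + £3.66 + £2.18 = £18.16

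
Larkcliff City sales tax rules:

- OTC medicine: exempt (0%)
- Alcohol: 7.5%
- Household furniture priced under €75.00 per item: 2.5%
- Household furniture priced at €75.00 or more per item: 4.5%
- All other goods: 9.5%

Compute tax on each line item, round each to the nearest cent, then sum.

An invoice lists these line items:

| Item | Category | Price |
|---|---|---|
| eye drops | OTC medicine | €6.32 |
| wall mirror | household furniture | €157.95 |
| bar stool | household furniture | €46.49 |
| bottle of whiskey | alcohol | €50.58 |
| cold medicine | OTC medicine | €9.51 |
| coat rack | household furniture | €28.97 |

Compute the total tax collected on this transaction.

Eye drops €6.32: OTC medicine → 0% → €0.00
Wall mirror €157.95: household furniture, €75.00 or more → 4.5% → €7.11
Bar stool €46.49: household furniture, under €75.00 → 2.5% → €1.16
Bottle of whiskey €50.58: alcohol → 7.5% → €3.79
Cold medicine €9.51: OTC medicine → 0% → €0.00
Coat rack €28.97: household furniture, under €75.00 → 2.5% → €0.72
Total tax = €7.11 + €1.16 + €3.79 + €0.72 = €12.78

€12.78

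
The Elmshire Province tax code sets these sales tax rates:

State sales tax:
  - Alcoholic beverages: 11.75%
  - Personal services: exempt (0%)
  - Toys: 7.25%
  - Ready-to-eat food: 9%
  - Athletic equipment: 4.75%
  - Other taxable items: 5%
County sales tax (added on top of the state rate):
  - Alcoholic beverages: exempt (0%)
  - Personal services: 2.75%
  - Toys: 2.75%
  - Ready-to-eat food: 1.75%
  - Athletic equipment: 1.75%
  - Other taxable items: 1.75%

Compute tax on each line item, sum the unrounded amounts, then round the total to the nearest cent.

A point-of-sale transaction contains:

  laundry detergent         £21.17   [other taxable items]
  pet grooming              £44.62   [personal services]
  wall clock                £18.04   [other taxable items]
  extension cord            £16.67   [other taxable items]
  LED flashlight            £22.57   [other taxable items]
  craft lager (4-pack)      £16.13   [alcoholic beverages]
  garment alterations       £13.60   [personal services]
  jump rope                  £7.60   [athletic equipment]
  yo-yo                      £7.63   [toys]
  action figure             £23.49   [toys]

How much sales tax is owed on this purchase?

£12.40

Laundry detergent £21.17: other taxable items → 5% + 1.75% county = 6.75% → £1.428975
Pet grooming £44.62: personal services → 0% + 2.75% county = 2.75% → £1.22705
Wall clock £18.04: other taxable items → 5% + 1.75% county = 6.75% → £1.2177
Extension cord £16.67: other taxable items → 5% + 1.75% county = 6.75% → £1.125225
LED flashlight £22.57: other taxable items → 5% + 1.75% county = 6.75% → £1.523475
Craft lager (4-pack) £16.13: alcoholic beverages → 11.75% + 0% county = 11.75% → £1.895275
Garment alterations £13.60: personal services → 0% + 2.75% county = 2.75% → £0.374
Jump rope £7.60: athletic equipment → 4.75% + 1.75% county = 6.5% → £0.494
Yo-yo £7.63: toys → 7.25% + 2.75% county = 10% → £0.763
Action figure £23.49: toys → 7.25% + 2.75% county = 10% → £2.349
Unrounded tax sum = £12.3977 → £12.40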